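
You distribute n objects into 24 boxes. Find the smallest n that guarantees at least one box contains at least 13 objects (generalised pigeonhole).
n = (13 − 1)·24 + 1 = 289

By the generalised pigeonhole principle, to guarantee some box contains ≥ r objects we need more than (r − 1) · k objects total. Threshold: n = (r − 1) · k + 1. With r = 13 and k = 24: n = 12 · 24 + 1 = 288 + 1 = 289. For n = 288 = 12 · 24, we can put exactly 12 objects in every box, avoiding 13 in any single one — so 289 is tight.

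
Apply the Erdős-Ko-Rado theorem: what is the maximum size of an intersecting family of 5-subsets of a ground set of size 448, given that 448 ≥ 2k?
max |F| = C(447, 4) = 1641247665

The Erdős-Ko-Rado theorem states: for n ≥ 2k, an intersecting family of k-subsets of an n-element set has size at most C(n − 1, k − 1), with equality for 'star' families {A ⊆ [n] : |A| = k, i ∈ A} (fix an element i). For n = 448, k = 5: C(447, 4) = 1641247665.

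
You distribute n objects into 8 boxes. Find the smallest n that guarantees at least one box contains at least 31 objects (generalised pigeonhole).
n = (31 − 1)·8 + 1 = 241

By the generalised pigeonhole principle, to guarantee some box contains ≥ r objects we need more than (r − 1) · k objects total. Threshold: n = (r − 1) · k + 1. With r = 31 and k = 8: n = 30 · 8 + 1 = 240 + 1 = 241. For n = 240 = 30 · 8, we can put exactly 30 objects in every box, avoiding 31 in any single one — so 241 is tight.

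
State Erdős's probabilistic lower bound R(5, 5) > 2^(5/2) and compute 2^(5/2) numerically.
2^(5/2) = 5.6569; so R(5, 5) > 5.6569

Colour each edge of K_n uniformly at random with red/blue. The expected number of monochromatic K_5 is C(n, 5) · 2 · 2^(−C(5,2)). If C(n, 5) · 2^(1 − C(5,2)) < 1, then with positive probability no monochromatic K_5 exists, so R(5, 5) > n. The standard estimate C(n, 5) ≤ n^5/5! shows this inequality holds whenever n ≤ 2^(5/2) (since 5! · 2^(C(5,2) − 1) > 2^(5^2/2) ≥ n^5). Hence R(5, 5) > 2^(5/2) = 5.6569.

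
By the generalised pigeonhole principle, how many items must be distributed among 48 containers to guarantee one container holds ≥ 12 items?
n = (12 − 1)·48 + 1 = 529

By the generalised pigeonhole principle, to guarantee some box contains ≥ r objects we need more than (r − 1) · k objects total. Threshold: n = (r − 1) · k + 1. With r = 12 and k = 48: n = 11 · 48 + 1 = 528 + 1 = 529. For n = 528 = 11 · 48, we can put exactly 11 objects in every box, avoiding 12 in any single one — so 529 is tight.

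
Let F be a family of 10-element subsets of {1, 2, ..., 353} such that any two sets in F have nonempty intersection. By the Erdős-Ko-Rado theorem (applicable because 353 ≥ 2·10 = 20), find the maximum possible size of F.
max |F| = C(352, 9) = 206225598918424800

The Erdős-Ko-Rado theorem states: for n ≥ 2k, an intersecting family of k-subsets of an n-element set has size at most C(n − 1, k − 1), with equality for 'star' families {A ⊆ [n] : |A| = k, i ∈ A} (fix an element i). For n = 353, k = 10: C(352, 9) = 206225598918424800.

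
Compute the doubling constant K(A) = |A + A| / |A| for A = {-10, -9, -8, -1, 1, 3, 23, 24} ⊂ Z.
K = |A + A| / |A| = 30/8 = 15/4

Enumerate A + A = {a + b : a, b ∈ A}. With |A| = 8, there are |A|^2 = 64 ordered sum pairs; collecting distinct values, A + A = {-20, -19, -18, -17, -16, -11, -10, -9, -8, -7, -6, -5, -2, 0, 2, 4, 6, 13, 14, 15, 16, 22, 23, 24, 25, 26, 27, 46, 47, 48}, so |A + A| = 30. Thus K = 30/8 = 15/4. For comparison, the minimum possible |A + A| over all 8-element sets is 2·8 − 1 = 15 (so min K = 15/8), attained only by arithmetic progressions.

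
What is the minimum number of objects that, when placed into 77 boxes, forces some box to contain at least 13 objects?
n = (13 − 1)·77 + 1 = 925

By the generalised pigeonhole principle, to guarantee some box contains ≥ r objects we need more than (r − 1) · k objects total. Threshold: n = (r − 1) · k + 1. With r = 13 and k = 77: n = 12 · 77 + 1 = 924 + 1 = 925. For n = 924 = 12 · 77, we can put exactly 12 objects in every box, avoiding 13 in any single one — so 925 is tight.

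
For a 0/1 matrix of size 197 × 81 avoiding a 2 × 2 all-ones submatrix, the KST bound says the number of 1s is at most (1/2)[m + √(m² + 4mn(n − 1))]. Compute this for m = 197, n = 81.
z(197, 81; 2, 2) ≤ (1/2)[197 + √(197² + 4·197·81·80)] = (1/2)[197 + √5145049] = 1232.635

Kővári–Sós–Turán: let r_1, ..., r_197 be the row sums and z = Σ r_i the total number of 1s. Each pair of columns can share at most one row with both entries 1 (else a 2×2 all-ones block appears), so Σ_i C(r_i, 2) ≤ C(81, 2) = 3240. By convexity Σ_i C(r_i, 2) ≥ 197·C(z/197, 2) = z(z − 197)/(2·197), giving z² − 197z − 197·81·80 ≤ 0 and hence z ≤ (1/2)[197 + √(38809 + 4·1276560)] = (1/2)[197 + √5145049] ≈ (1/2)(197 + 2268.27) = 1232.635.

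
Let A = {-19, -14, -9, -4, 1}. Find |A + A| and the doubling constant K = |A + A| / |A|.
K = |A + A| / |A| = 9/5

Enumerate A + A = {a + b : a, b ∈ A}. With |A| = 5, there are |A|^2 = 25 ordered sum pairs; collecting distinct values, A + A = {-38, -33, -28, -23, -18, -13, -8, -3, 2}, so |A + A| = 9. Thus K = 9/5. Here |A + A| = 2|A| − 1 = 9, the minimum possible — so K = 9/5 is minimal, which holds iff A is an arithmetic progression.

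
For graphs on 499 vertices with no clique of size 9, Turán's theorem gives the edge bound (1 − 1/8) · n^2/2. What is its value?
Turán density bound = (7/8) · 499^2/2 = 1743007/16 ≈ 108937.9375

Turán's theorem: ex(n, K_{r+1}) is achieved by the complete r-partite Turán graph T(n, r) with parts as balanced as possible, and is at most (1 − 1/r) · n^2/2. For r = 8, n = 499: the density bound is (7/8) · 249001/2 = 1743007/16 ≈ 108937.9375. The integer-valued extremum is e(T(499, 8)) = 108937, which is strictly less than the density bound 1743007/16 since 8 ∤ 499 (the parts of T(499, 8) cannot all be equal).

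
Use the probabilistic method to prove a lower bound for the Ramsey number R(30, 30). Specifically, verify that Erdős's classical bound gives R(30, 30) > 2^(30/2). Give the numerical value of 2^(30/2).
2^(30/2) = 32768; so R(30, 30) > 32768

Colour each edge of K_n uniformly at random with red/blue. The expected number of monochromatic K_30 is C(n, 30) · 2 · 2^(−C(30,2)). If C(n, 30) · 2^(1 − C(30,2)) < 1, then with positive probability no monochromatic K_30 exists, so R(30, 30) > n. The standard estimate C(n, 30) ≤ n^30/30! shows this inequality holds whenever n ≤ 2^(30/2) (since 30! · 2^(C(30,2) − 1) > 2^(30^2/2) ≥ n^30). Hence R(30, 30) > 2^(30/2) = 32768.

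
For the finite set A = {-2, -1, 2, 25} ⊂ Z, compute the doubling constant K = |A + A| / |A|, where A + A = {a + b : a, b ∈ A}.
K = |A + A| / |A| = 10/4 = 5/2

Enumerate A + A = {a + b : a, b ∈ A}. With |A| = 4, there are |A|^2 = 16 ordered sum pairs; collecting distinct values, A + A = {-4, -3, -2, 0, 1, 4, 23, 24, 27, 50}, so |A + A| = 10. Thus K = 10/4 = 5/2. For comparison, the minimum possible |A + A| over all 4-element sets is 2·4 − 1 = 7 (so min K = 7/4), attained only by arithmetic progressions.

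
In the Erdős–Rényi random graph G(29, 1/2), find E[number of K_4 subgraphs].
E[# K_4] = C(29, 4) · (1/2)^C(4, 2) = 23751 / 2^6 = 371.109375

For each 4-subset S of vertices (there are C(29, 4) = 23751 such S), let X_S = 1 if S induces a K_4 (all C(4, 2) = 6 edges present). Then P(X_S = 1) = (1/2)^6 = 1/64. By linearity of expectation, E[# K_4] = C(29, 4) · (1/2)^6 = 23751 / 64 = 371.109375.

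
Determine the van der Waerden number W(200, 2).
W(200, 2) = 200 + 1 = 201

A 2-term AP is any pair of integers, so a monochromatic 2-AP exists iff some colour is used at least twice. With 200 colours, the colouring i ↦ i on {1, ..., 200} uses each colour once, avoiding any monochromatic pair, so W(200, 2) > 200. For {1, ..., 201}, pigeonhole forces two integers of the same colour, which form a monochromatic 2-AP. Hence W(200, 2) = 201.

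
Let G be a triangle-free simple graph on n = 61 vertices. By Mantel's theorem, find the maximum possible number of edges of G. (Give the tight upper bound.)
ex(61, K_3) = ⌊61^2/4⌋ = 930

Mantel (1907): a triangle-free graph on n vertices has at most ⌊n^2/4⌋ edges, with equality for the complete bipartite graph K_{⌊n/2⌋, ⌈n/2⌉}. For n = 61: ⌊61^2/4⌋ = ⌊3721/4⌋ = 930. The extremal graph is K_{30, 31}, which has 30·31 = 930 edges.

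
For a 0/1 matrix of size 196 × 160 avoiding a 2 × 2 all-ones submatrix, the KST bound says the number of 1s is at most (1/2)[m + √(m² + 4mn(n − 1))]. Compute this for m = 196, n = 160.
z(196, 160; 2, 2) ≤ (1/2)[196 + √(196² + 4·196·160·159)] = (1/2)[196 + √19983376] = 2333.1385

Kővári–Sós–Turán: let r_1, ..., r_196 be the row sums and z = Σ r_i the total number of 1s. Each pair of columns can share at most one row with both entries 1 (else a 2×2 all-ones block appears), so Σ_i C(r_i, 2) ≤ C(160, 2) = 12720. By convexity Σ_i C(r_i, 2) ≥ 196·C(z/196, 2) = z(z − 196)/(2·196), giving z² − 196z − 196·160·159 ≤ 0 and hence z ≤ (1/2)[196 + √(38416 + 4·4986240)] = (1/2)[196 + √19983376] ≈ (1/2)(196 + 4470.2769) = 2333.1385.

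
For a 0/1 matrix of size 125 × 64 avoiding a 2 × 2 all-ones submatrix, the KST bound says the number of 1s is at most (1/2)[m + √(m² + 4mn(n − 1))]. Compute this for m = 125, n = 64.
z(125, 64; 2, 2) ≤ (1/2)[125 + √(125² + 4·125·64·63)] = (1/2)[125 + √2031625] = 775.1754

Kővári–Sós–Turán: let r_1, ..., r_125 be the row sums and z = Σ r_i the total number of 1s. Each pair of columns can share at most one row with both entries 1 (else a 2×2 all-ones block appears), so Σ_i C(r_i, 2) ≤ C(64, 2) = 2016. By convexity Σ_i C(r_i, 2) ≥ 125·C(z/125, 2) = z(z − 125)/(2·125), giving z² − 125z − 125·64·63 ≤ 0 and hence z ≤ (1/2)[125 + √(15625 + 4·504000)] = (1/2)[125 + √2031625] ≈ (1/2)(125 + 1425.3508) = 775.1754.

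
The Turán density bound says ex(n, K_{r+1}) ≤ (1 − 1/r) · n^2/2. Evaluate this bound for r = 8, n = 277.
Turán density bound = (7/8) · 277^2/2 = 537103/16 ≈ 33568.9375

Turán's theorem: ex(n, K_{r+1}) is achieved by the complete r-partite Turán graph T(n, r) with parts as balanced as possible, and is at most (1 − 1/r) · n^2/2. For r = 8, n = 277: the density bound is (7/8) · 76729/2 = 537103/16 ≈ 33568.9375. The integer-valued extremum is e(T(277, 8)) = 33568, which is strictly less than the density bound 537103/16 since 8 ∤ 277 (the parts of T(277, 8) cannot all be equal).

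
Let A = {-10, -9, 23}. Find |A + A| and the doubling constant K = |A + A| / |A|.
K = |A + A| / |A| = 6/3 = 2

Enumerate A + A = {a + b : a, b ∈ A}. With |A| = 3, there are |A|^2 = 9 ordered sum pairs; collecting distinct values, A + A = {-20, -19, -18, 13, 14, 46}, so |A + A| = 6. Thus K = 6/3 = 2. For comparison, the minimum possible |A + A| over all 3-element sets is 2·3 − 1 = 5 (so min K = 5/3), attained only by arithmetic progressions.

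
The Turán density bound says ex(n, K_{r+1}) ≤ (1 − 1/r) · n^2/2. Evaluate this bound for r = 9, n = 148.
Turán density bound = (8/9) · 148^2/2 = 87616/9 ≈ 9735.1111

Turán's theorem: ex(n, K_{r+1}) is achieved by the complete r-partite Turán graph T(n, r) with parts as balanced as possible, and is at most (1 − 1/r) · n^2/2. For r = 9, n = 148: the density bound is (8/9) · 21904/2 = 87616/9 ≈ 9735.1111. The integer-valued extremum is e(T(148, 9)) = 9734, which is strictly less than the density bound 87616/9 since 9 ∤ 148 (the parts of T(148, 9) cannot all be equal).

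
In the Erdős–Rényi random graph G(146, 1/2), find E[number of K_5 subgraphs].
E[# K_5] = C(146, 5) · (1/2)^C(5, 2) = 515853624 / 2^10 = 64481703/128 = 503763.3046875

For each 5-subset S of vertices (there are C(146, 5) = 515853624 such S), let X_S = 1 if S induces a K_5 (all C(5, 2) = 10 edges present). Then P(X_S = 1) = (1/2)^10 = 1/1024. By linearity of expectation, E[# K_5] = C(146, 5) · (1/2)^10 = 515853624 / 1024 = 64481703/128 = 503763.3046875.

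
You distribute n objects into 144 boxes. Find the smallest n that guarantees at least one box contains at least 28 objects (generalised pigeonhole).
n = (28 − 1)·144 + 1 = 3889

By the generalised pigeonhole principle, to guarantee some box contains ≥ r objects we need more than (r − 1) · k objects total. Threshold: n = (r − 1) · k + 1. With r = 28 and k = 144: n = 27 · 144 + 1 = 3888 + 1 = 3889. For n = 3888 = 27 · 144, we can put exactly 27 objects in every box, avoiding 28 in any single one — so 3889 is tight.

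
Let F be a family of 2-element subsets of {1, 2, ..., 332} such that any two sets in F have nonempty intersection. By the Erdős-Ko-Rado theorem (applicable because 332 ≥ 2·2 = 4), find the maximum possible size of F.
max |F| = C(331, 1) = 331

Erdős-Ko-Rado (1961): when n ≥ 2k, max |F| = C(n−1, k−1). The bound is attained by the star {A : i ∈ A} for any fixed i ∈ [n]. Here C(332−1, 2−1) = C(331, 1) = 331.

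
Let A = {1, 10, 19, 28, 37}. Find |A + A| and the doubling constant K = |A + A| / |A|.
K = |A + A| / |A| = 9/5

Enumerate A + A = {a + b : a, b ∈ A}. With |A| = 5, there are |A|^2 = 25 ordered sum pairs; collecting distinct values, A + A = {2, 11, 20, 29, 38, 47, 56, 65, 74}, so |A + A| = 9. Thus K = 9/5. Here |A + A| = 2|A| − 1 = 9, the minimum possible — so K = 9/5 is minimal, which holds iff A is an arithmetic progression.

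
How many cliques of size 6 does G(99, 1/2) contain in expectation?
E[# K_6] = C(99, 6) · (1/2)^C(6, 2) = 1120529256 / 2^15 = 140066157/4096 ≈ 34195.839111

For each 6-subset S of vertices (there are C(99, 6) = 1120529256 such S), let X_S = 1 if S induces a K_6 (all C(6, 2) = 15 edges present). Then P(X_S = 1) = (1/2)^15 = 1/32768. By linearity of expectation, E[# K_6] = C(99, 6) · (1/2)^15 = 1120529256 / 32768 = 140066157/4096 ≈ 34195.839111.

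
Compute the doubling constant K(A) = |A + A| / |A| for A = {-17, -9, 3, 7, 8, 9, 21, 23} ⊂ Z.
K = |A + A| / |A| = 31/8

Enumerate A + A = {a + b : a, b ∈ A}. With |A| = 8, there are |A|^2 = 64 ordered sum pairs; collecting distinct values, A + A = {-34, -26, -18, -14, -10, -9, -8, -6, -2, -1, 0, 4, 6, 10, 11, 12, 14, 15, 16, 17, 18, 24, 26, 28, 29, 30, 31, 32, 42, 44, 46}, so |A + A| = 31. Thus K = 31/8. For comparison, the minimum possible |A + A| over all 8-element sets is 2·8 − 1 = 15 (so min K = 15/8), attained only by arithmetic progressions.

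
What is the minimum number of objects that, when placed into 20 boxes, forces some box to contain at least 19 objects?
n = (19 − 1)·20 + 1 = 361

By the generalised pigeonhole principle, to guarantee some box contains ≥ r objects we need more than (r − 1) · k objects total. Threshold: n = (r − 1) · k + 1. With r = 19 and k = 20: n = 18 · 20 + 1 = 360 + 1 = 361. For n = 360 = 18 · 20, we can put exactly 18 objects in every box, avoiding 19 in any single one — so 361 is tight.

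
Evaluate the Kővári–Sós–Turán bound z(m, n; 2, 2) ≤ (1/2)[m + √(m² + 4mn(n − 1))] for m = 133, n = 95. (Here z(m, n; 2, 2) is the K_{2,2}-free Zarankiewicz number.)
z(133, 95; 2, 2) ≤ (1/2)[133 + √(133² + 4·133·95·94)] = (1/2)[133 + √4768449] = 1158.3389

Kővári–Sós–Turán: let r_1, ..., r_133 be the row sums and z = Σ r_i the total number of 1s. Each pair of columns can share at most one row with both entries 1 (else a 2×2 all-ones block appears), so Σ_i C(r_i, 2) ≤ C(95, 2) = 4465. By convexity Σ_i C(r_i, 2) ≥ 133·C(z/133, 2) = z(z − 133)/(2·133), giving z² − 133z − 133·95·94 ≤ 0 and hence z ≤ (1/2)[133 + √(17689 + 4·1187690)] = (1/2)[133 + √4768449] ≈ (1/2)(133 + 2183.6779) = 1158.3389.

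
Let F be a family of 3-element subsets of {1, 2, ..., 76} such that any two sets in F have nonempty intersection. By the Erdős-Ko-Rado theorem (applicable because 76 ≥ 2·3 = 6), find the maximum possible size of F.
max |F| = C(75, 2) = 2775

The Erdős-Ko-Rado theorem states: for n ≥ 2k, an intersecting family of k-subsets of an n-element set has size at most C(n − 1, k − 1), with equality for 'star' families {A ⊆ [n] : |A| = k, i ∈ A} (fix an element i). For n = 76, k = 3: C(75, 2) = 2775.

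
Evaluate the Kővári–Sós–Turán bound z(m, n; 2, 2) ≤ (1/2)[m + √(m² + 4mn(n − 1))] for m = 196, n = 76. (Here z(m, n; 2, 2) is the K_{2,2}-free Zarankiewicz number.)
z(196, 76; 2, 2) ≤ (1/2)[196 + √(196² + 4·196·76·75)] = (1/2)[196 + √4507216] = 1159.5102

Kővári–Sós–Turán: let r_1, ..., r_196 be the row sums and z = Σ r_i the total number of 1s. Each pair of columns can share at most one row with both entries 1 (else a 2×2 all-ones block appears), so Σ_i C(r_i, 2) ≤ C(76, 2) = 2850. By convexity Σ_i C(r_i, 2) ≥ 196·C(z/196, 2) = z(z − 196)/(2·196), giving z² − 196z − 196·76·75 ≤ 0 and hence z ≤ (1/2)[196 + √(38416 + 4·1117200)] = (1/2)[196 + √4507216] ≈ (1/2)(196 + 2123.0205) = 1159.5102.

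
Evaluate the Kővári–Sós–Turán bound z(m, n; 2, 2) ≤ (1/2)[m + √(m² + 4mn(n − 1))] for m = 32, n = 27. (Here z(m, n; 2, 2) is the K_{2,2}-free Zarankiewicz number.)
z(32, 27; 2, 2) ≤ (1/2)[32 + √(32² + 4·32·27·26)] = (1/2)[32 + √90880] = 166.7315

Kővári–Sós–Turán: let r_1, ..., r_32 be the row sums and z = Σ r_i the total number of 1s. Each pair of columns can share at most one row with both entries 1 (else a 2×2 all-ones block appears), so Σ_i C(r_i, 2) ≤ C(27, 2) = 351. By convexity Σ_i C(r_i, 2) ≥ 32·C(z/32, 2) = z(z − 32)/(2·32), giving z² − 32z − 32·27·26 ≤ 0 and hence z ≤ (1/2)[32 + √(1024 + 4·22464)] = (1/2)[32 + √90880] ≈ (1/2)(32 + 301.4631) = 166.7315.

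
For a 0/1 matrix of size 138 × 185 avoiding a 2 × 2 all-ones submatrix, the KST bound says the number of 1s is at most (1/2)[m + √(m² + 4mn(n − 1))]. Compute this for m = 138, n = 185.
z(138, 185; 2, 2) ≤ (1/2)[138 + √(138² + 4·138·185·184)] = (1/2)[138 + √18809124] = 2237.4743

Kővári–Sós–Turán: let r_1, ..., r_138 be the row sums and z = Σ r_i the total number of 1s. Each pair of columns can share at most one row with both entries 1 (else a 2×2 all-ones block appears), so Σ_i C(r_i, 2) ≤ C(185, 2) = 17020. By convexity Σ_i C(r_i, 2) ≥ 138·C(z/138, 2) = z(z − 138)/(2·138), giving z² − 138z − 138·185·184 ≤ 0 and hence z ≤ (1/2)[138 + √(19044 + 4·4697520)] = (1/2)[138 + √18809124] ≈ (1/2)(138 + 4336.9487) = 2237.4743.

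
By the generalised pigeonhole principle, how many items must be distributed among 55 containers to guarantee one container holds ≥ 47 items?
n = (47 − 1)·55 + 1 = 2531

By the generalised pigeonhole principle, to guarantee some box contains ≥ r objects we need more than (r − 1) · k objects total. Threshold: n = (r − 1) · k + 1. With r = 47 and k = 55: n = 46 · 55 + 1 = 2530 + 1 = 2531. For n = 2530 = 46 · 55, we can put exactly 46 objects in every box, avoiding 47 in any single one — so 2531 is tight.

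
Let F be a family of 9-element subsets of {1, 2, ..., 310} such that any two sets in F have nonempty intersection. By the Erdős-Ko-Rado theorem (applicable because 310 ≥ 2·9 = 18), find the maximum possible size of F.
max |F| = C(309, 8) = 1881358105633974

The Erdős-Ko-Rado theorem states: for n ≥ 2k, an intersecting family of k-subsets of an n-element set has size at most C(n − 1, k − 1), with equality for 'star' families {A ⊆ [n] : |A| = k, i ∈ A} (fix an element i). For n = 310, k = 9: C(309, 8) = 1881358105633974.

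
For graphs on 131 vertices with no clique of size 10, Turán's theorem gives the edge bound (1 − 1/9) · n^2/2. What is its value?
Turán density bound = (8/9) · 131^2/2 = 68644/9 ≈ 7627.1111

Turán's theorem: ex(n, K_{r+1}) is achieved by the complete r-partite Turán graph T(n, r) with parts as balanced as possible, and is at most (1 − 1/r) · n^2/2. For r = 9, n = 131: the density bound is (8/9) · 17161/2 = 68644/9 ≈ 7627.1111. The integer-valued extremum is e(T(131, 9)) = 7626, which is strictly less than the density bound 68644/9 since 9 ∤ 131 (the parts of T(131, 9) cannot all be equal).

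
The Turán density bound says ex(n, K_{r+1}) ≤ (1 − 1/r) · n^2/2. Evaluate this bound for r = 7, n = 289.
Turán density bound = (6/7) · 289^2/2 = 250563/7 ≈ 35794.7143

Turán's theorem: ex(n, K_{r+1}) is achieved by the complete r-partite Turán graph T(n, r) with parts as balanced as possible, and is at most (1 − 1/r) · n^2/2. For r = 7, n = 289: the density bound is (6/7) · 83521/2 = 250563/7 ≈ 35794.7143. The integer-valued extremum is e(T(289, 7)) = 35794, which is strictly less than the density bound 250563/7 since 7 ∤ 289 (the parts of T(289, 7) cannot all be equal).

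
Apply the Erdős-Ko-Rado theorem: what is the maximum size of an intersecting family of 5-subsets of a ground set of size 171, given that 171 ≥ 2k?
max |F| = C(170, 4) = 33585370

Erdős-Ko-Rado (1961): when n ≥ 2k, max |F| = C(n−1, k−1). The bound is attained by the star {A : i ∈ A} for any fixed i ∈ [n]. Here C(171−1, 5−1) = C(170, 4) = 33585370.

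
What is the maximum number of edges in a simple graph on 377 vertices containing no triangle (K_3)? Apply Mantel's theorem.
ex(377, K_3) = ⌊377^2/4⌋ = 35532

Mantel (1907): a triangle-free graph on n vertices has at most ⌊n^2/4⌋ edges, with equality for the complete bipartite graph K_{⌊n/2⌋, ⌈n/2⌉}. For n = 377: ⌊377^2/4⌋ = ⌊142129/4⌋ = 35532. The extremal graph is K_{188, 189}, which has 188·189 = 35532 edges.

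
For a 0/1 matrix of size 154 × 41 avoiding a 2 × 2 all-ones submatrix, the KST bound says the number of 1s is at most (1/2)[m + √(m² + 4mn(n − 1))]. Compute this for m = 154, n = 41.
z(154, 41; 2, 2) ≤ (1/2)[154 + √(154² + 4·154·41·40)] = (1/2)[154 + √1033956] = 585.4181

Kővári–Sós–Turán: let r_1, ..., r_154 be the row sums and z = Σ r_i the total number of 1s. Each pair of columns can share at most one row with both entries 1 (else a 2×2 all-ones block appears), so Σ_i C(r_i, 2) ≤ C(41, 2) = 820. By convexity Σ_i C(r_i, 2) ≥ 154·C(z/154, 2) = z(z − 154)/(2·154), giving z² − 154z − 154·41·40 ≤ 0 and hence z ≤ (1/2)[154 + √(23716 + 4·252560)] = (1/2)[154 + √1033956] ≈ (1/2)(154 + 1016.8363) = 585.4181.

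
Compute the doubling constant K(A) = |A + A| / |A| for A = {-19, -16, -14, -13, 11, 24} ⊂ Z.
K = |A + A| / |A| = 20/6 = 10/3

Enumerate A + A = {a + b : a, b ∈ A}. With |A| = 6, there are |A|^2 = 36 ordered sum pairs; collecting distinct values, A + A = {-38, -35, -33, -32, -30, -29, -28, -27, -26, -8, -5, -3, -2, 5, 8, 10, 11, 22, 35, 48}, so |A + A| = 20. Thus K = 20/6 = 10/3. For comparison, the minimum possible |A + A| over all 6-element sets is 2·6 − 1 = 11 (so min K = 11/6), attained only by arithmetic progressions.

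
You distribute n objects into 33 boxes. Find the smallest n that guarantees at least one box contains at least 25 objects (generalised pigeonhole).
n = (25 − 1)·33 + 1 = 793

By the generalised pigeonhole principle, to guarantee some box contains ≥ r objects we need more than (r − 1) · k objects total. Threshold: n = (r − 1) · k + 1. With r = 25 and k = 33: n = 24 · 33 + 1 = 792 + 1 = 793. For n = 792 = 24 · 33, we can put exactly 24 objects in every box, avoiding 25 in any single one — so 793 is tight.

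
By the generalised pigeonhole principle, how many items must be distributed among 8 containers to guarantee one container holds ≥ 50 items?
n = (50 − 1)·8 + 1 = 393

By the generalised pigeonhole principle, to guarantee some box contains ≥ r objects we need more than (r − 1) · k objects total. Threshold: n = (r − 1) · k + 1. With r = 50 and k = 8: n = 49 · 8 + 1 = 392 + 1 = 393. For n = 392 = 49 · 8, we can put exactly 49 objects in every box, avoiding 50 in any single one — so 393 is tight.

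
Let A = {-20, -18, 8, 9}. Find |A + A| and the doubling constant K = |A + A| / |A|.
K = |A + A| / |A| = 10/4 = 5/2

Enumerate A + A = {a + b : a, b ∈ A}. With |A| = 4, there are |A|^2 = 16 ordered sum pairs; collecting distinct values, A + A = {-40, -38, -36, -12, -11, -10, -9, 16, 17, 18}, so |A + A| = 10. Thus K = 10/4 = 5/2. For comparison, the minimum possible |A + A| over all 4-element sets is 2·4 − 1 = 7 (so min K = 7/4), attained only by arithmetic progressions.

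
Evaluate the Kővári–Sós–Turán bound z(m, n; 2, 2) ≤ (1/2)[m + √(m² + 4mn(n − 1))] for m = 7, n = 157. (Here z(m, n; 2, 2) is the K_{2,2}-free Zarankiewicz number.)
z(7, 157; 2, 2) ≤ (1/2)[7 + √(7² + 4·7·157·156)] = (1/2)[7 + √685825] = 417.5728

Kővári–Sós–Turán: let r_1, ..., r_7 be the row sums and z = Σ r_i the total number of 1s. Each pair of columns can share at most one row with both entries 1 (else a 2×2 all-ones block appears), so Σ_i C(r_i, 2) ≤ C(157, 2) = 12246. By convexity Σ_i C(r_i, 2) ≥ 7·C(z/7, 2) = z(z − 7)/(2·7), giving z² − 7z − 7·157·156 ≤ 0 and hence z ≤ (1/2)[7 + √(49 + 4·171444)] = (1/2)[7 + √685825] ≈ (1/2)(7 + 828.1455) = 417.5728.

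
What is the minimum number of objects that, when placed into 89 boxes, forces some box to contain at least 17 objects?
n = (17 − 1)·89 + 1 = 1425

By the generalised pigeonhole principle, to guarantee some box contains ≥ r objects we need more than (r − 1) · k objects total. Threshold: n = (r − 1) · k + 1. With r = 17 and k = 89: n = 16 · 89 + 1 = 1424 + 1 = 1425. For n = 1424 = 16 · 89, we can put exactly 16 objects in every box, avoiding 17 in any single one — so 1425 is tight.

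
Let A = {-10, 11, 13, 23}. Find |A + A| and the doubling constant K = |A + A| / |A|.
K = |A + A| / |A| = 10/4 = 5/2

Enumerate A + A = {a + b : a, b ∈ A}. With |A| = 4, there are |A|^2 = 16 ordered sum pairs; collecting distinct values, A + A = {-20, 1, 3, 13, 22, 24, 26, 34, 36, 46}, so |A + A| = 10. Thus K = 10/4 = 5/2. For comparison, the minimum possible |A + A| over all 4-element sets is 2·4 − 1 = 7 (so min K = 7/4), attained only by arithmetic progressions.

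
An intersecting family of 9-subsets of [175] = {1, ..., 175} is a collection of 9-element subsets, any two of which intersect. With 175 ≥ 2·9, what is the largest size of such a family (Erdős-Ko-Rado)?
max |F| = C(174, 8) = 17699490469791

Erdős-Ko-Rado (1961): when n ≥ 2k, max |F| = C(n−1, k−1). The bound is attained by the star {A : i ∈ A} for any fixed i ∈ [n]. Here C(175−1, 9−1) = C(174, 8) = 17699490469791.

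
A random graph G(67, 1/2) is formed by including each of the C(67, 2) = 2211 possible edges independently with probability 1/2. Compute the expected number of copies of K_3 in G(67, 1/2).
E[# K_3] = C(67, 3) · (1/2)^C(3, 2) = 47905 / 2^3 = 5988.125

For each 3-subset S of vertices (there are C(67, 3) = 47905 such S), let X_S = 1 if S induces a K_3 (all C(3, 2) = 3 edges present). Then P(X_S = 1) = (1/2)^3 = 1/8. By linearity of expectation, E[# K_3] = C(67, 3) · (1/2)^3 = 47905 / 8 = 5988.125.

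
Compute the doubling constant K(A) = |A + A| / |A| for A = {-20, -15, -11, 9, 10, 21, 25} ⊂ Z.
K = |A + A| / |A| = 27/7

Enumerate A + A = {a + b : a, b ∈ A}. With |A| = 7, there are |A|^2 = 49 ordered sum pairs; collecting distinct values, A + A = {-40, -35, -31, -30, -26, -22, -11, -10, -6, -5, -2, -1, 1, 5, 6, 10, 14, 18, 19, 20, 30, 31, 34, 35, 42, 46, 50}, so |A + A| = 27. Thus K = 27/7. For comparison, the minimum possible |A + A| over all 7-element sets is 2·7 − 1 = 13 (so min K = 13/7), attained only by arithmetic progressions.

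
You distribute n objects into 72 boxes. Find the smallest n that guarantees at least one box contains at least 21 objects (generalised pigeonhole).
n = (21 − 1)·72 + 1 = 1441

By the generalised pigeonhole principle, to guarantee some box contains ≥ r objects we need more than (r − 1) · k objects total. Threshold: n = (r − 1) · k + 1. With r = 21 and k = 72: n = 20 · 72 + 1 = 1440 + 1 = 1441. For n = 1440 = 20 · 72, we can put exactly 20 objects in every box, avoiding 21 in any single one — so 1441 is tight.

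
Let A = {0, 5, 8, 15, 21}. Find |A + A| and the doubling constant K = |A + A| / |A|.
K = |A + A| / |A| = 15/5 = 3

Enumerate A + A = {a + b : a, b ∈ A}. With |A| = 5, there are |A|^2 = 25 ordered sum pairs; collecting distinct values, A + A = {0, 5, 8, 10, 13, 15, 16, 20, 21, 23, 26, 29, 30, 36, 42}, so |A + A| = 15. Thus K = 15/5 = 3. For comparison, the minimum possible |A + A| over all 5-element sets is 2·5 − 1 = 9 (so min K = 9/5), attained only by arithmetic progressions.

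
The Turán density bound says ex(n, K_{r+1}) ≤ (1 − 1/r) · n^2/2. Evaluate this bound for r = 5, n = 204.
Turán density bound = (4/5) · 204^2/2 = 83232/5 ≈ 16646.4

Turán's theorem: ex(n, K_{r+1}) is achieved by the complete r-partite Turán graph T(n, r) with parts as balanced as possible, and is at most (1 − 1/r) · n^2/2. For r = 5, n = 204: the density bound is (4/5) · 41616/2 = 83232/5 ≈ 16646.4. The integer-valued extremum is e(T(204, 5)) = 16646, which is strictly less than the density bound 83232/5 since 5 ∤ 204 (the parts of T(204, 5) cannot all be equal).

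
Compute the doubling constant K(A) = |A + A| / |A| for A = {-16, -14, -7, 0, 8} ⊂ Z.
K = |A + A| / |A| = 14/5

Enumerate A + A = {a + b : a, b ∈ A}. With |A| = 5, there are |A|^2 = 25 ordered sum pairs; collecting distinct values, A + A = {-32, -30, -28, -23, -21, -16, -14, -8, -7, -6, 0, 1, 8, 16}, so |A + A| = 14. Thus K = 14/5. For comparison, the minimum possible |A + A| over all 5-element sets is 2·5 − 1 = 9 (so min K = 9/5), attained only by arithmetic progressions.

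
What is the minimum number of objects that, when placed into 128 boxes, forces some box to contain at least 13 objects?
n = (13 − 1)·128 + 1 = 1537

By the generalised pigeonhole principle, to guarantee some box contains ≥ r objects we need more than (r − 1) · k objects total. Threshold: n = (r − 1) · k + 1. With r = 13 and k = 128: n = 12 · 128 + 1 = 1536 + 1 = 1537. For n = 1536 = 12 · 128, we can put exactly 12 objects in every box, avoiding 13 in any single one — so 1537 is tight.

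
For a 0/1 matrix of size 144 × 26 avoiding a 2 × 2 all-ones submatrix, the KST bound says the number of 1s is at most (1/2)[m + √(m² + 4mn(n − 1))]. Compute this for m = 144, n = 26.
z(144, 26; 2, 2) ≤ (1/2)[144 + √(144² + 4·144·26·25)] = (1/2)[144 + √395136] = 386.2992

Kővári–Sós–Turán: let r_1, ..., r_144 be the row sums and z = Σ r_i the total number of 1s. Each pair of columns can share at most one row with both entries 1 (else a 2×2 all-ones block appears), so Σ_i C(r_i, 2) ≤ C(26, 2) = 325. By convexity Σ_i C(r_i, 2) ≥ 144·C(z/144, 2) = z(z − 144)/(2·144), giving z² − 144z − 144·26·25 ≤ 0 and hence z ≤ (1/2)[144 + √(20736 + 4·93600)] = (1/2)[144 + √395136] ≈ (1/2)(144 + 628.5984) = 386.2992.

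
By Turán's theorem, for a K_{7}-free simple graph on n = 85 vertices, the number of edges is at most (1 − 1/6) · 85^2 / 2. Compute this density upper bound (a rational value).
Turán density bound = (5/6) · 85^2/2 = 36125/12 ≈ 3010.4167

Turán's theorem: ex(n, K_{r+1}) is achieved by the complete r-partite Turán graph T(n, r) with parts as balanced as possible, and is at most (1 − 1/r) · n^2/2. For r = 6, n = 85: the density bound is (5/6) · 7225/2 = 36125/12 ≈ 3010.4167. The integer-valued extremum is e(T(85, 6)) = 3010, which is strictly less than the density bound 36125/12 since 6 ∤ 85 (the parts of T(85, 6) cannot all be equal).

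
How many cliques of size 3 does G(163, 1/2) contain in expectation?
E[# K_3] = C(163, 3) · (1/2)^C(3, 2) = 708561 / 2^3 = 88570.125

For each 3-subset S of vertices (there are C(163, 3) = 708561 such S), let X_S = 1 if S induces a K_3 (all C(3, 2) = 3 edges present). Then P(X_S = 1) = (1/2)^3 = 1/8. By linearity of expectation, E[# K_3] = C(163, 3) · (1/2)^3 = 708561 / 8 = 88570.125.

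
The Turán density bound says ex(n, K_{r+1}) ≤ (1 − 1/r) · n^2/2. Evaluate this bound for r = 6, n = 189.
Turán density bound = (5/6) · 189^2/2 = 59535/4 ≈ 14883.75

Turán's theorem: ex(n, K_{r+1}) is achieved by the complete r-partite Turán graph T(n, r) with parts as balanced as possible, and is at most (1 − 1/r) · n^2/2. For r = 6, n = 189: the density bound is (5/6) · 35721/2 = 59535/4 ≈ 14883.75. The integer-valued extremum is e(T(189, 6)) = 14883, which is strictly less than the density bound 59535/4 since 6 ∤ 189 (the parts of T(189, 6) cannot all be equal).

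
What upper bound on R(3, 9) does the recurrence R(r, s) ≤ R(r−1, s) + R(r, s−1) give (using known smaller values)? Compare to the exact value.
R(3, 9) ≤ R(2, 9) + R(3, 8) = 9 + 28 = 37; exact value R(3, 9) = 36.

The Erdős–Szekeres recurrence R(r, s) ≤ R(r−1, s) + R(r, s−1) applied to (r, s) = (3, 9) gives
  R(3, 9) ≤ R(2, 9) + R(3, 8) = 9 + 28 = 37.
(Recall R(2, k) = k and R is symmetric.) The recurrence is not tight here (it gives 37, but the exact value is R(3, 9) = 36); the tight upper bound requires a sharper argument than the simple recurrence, combined with a lower-bound construction on K_{35}.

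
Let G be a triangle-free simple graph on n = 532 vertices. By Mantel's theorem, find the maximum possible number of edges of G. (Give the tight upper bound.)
ex(532, K_3) = ⌊532^2/4⌋ = 70756

Mantel (1907): a triangle-free graph on n vertices has at most ⌊n^2/4⌋ edges, with equality for the complete bipartite graph K_{⌊n/2⌋, ⌈n/2⌉}. For n = 532: ⌊532^2/4⌋ = ⌊283024/4⌋ = 70756. The extremal graph is K_{266, 266}, which has 266·266 = 70756 edges.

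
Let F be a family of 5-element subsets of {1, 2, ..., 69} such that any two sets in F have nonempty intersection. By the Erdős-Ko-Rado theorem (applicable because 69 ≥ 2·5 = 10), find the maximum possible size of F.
max |F| = C(68, 4) = 814385

The Erdős-Ko-Rado theorem states: for n ≥ 2k, an intersecting family of k-subsets of an n-element set has size at most C(n − 1, k − 1), with equality for 'star' families {A ⊆ [n] : |A| = k, i ∈ A} (fix an element i). For n = 69, k = 5: C(68, 4) = 814385.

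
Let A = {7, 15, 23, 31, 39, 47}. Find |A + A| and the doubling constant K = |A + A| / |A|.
K = |A + A| / |A| = 11/6

Enumerate A + A = {a + b : a, b ∈ A}. With |A| = 6, there are |A|^2 = 36 ordered sum pairs; collecting distinct values, A + A = {14, 22, 30, 38, 46, 54, 62, 70, 78, 86, 94}, so |A + A| = 11. Thus K = 11/6. Here |A + A| = 2|A| − 1 = 11, the minimum possible — so K = 11/6 is minimal, which holds iff A is an arithmetic progression.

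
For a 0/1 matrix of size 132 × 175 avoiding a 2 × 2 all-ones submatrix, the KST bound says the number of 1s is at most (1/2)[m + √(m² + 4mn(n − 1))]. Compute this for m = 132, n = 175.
z(132, 175; 2, 2) ≤ (1/2)[132 + √(132² + 4·132·175·174)] = (1/2)[132 + √16095024] = 2071.9302

Kővári–Sós–Turán: let r_1, ..., r_132 be the row sums and z = Σ r_i the total number of 1s. Each pair of columns can share at most one row with both entries 1 (else a 2×2 all-ones block appears), so Σ_i C(r_i, 2) ≤ C(175, 2) = 15225. By convexity Σ_i C(r_i, 2) ≥ 132·C(z/132, 2) = z(z − 132)/(2·132), giving z² − 132z − 132·175·174 ≤ 0 and hence z ≤ (1/2)[132 + √(17424 + 4·4019400)] = (1/2)[132 + √16095024] ≈ (1/2)(132 + 4011.8604) = 2071.9302.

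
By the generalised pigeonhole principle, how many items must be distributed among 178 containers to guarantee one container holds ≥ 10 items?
n = (10 − 1)·178 + 1 = 1603

By the generalised pigeonhole principle, to guarantee some box contains ≥ r objects we need more than (r − 1) · k objects total. Threshold: n = (r − 1) · k + 1. With r = 10 and k = 178: n = 9 · 178 + 1 = 1602 + 1 = 1603. For n = 1602 = 9 · 178, we can put exactly 9 objects in every box, avoiding 10 in any single one — so 1603 is tight.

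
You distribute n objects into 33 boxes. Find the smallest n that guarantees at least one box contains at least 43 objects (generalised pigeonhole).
n = (43 − 1)·33 + 1 = 1387

By the generalised pigeonhole principle, to guarantee some box contains ≥ r objects we need more than (r − 1) · k objects total. Threshold: n = (r − 1) · k + 1. With r = 43 and k = 33: n = 42 · 33 + 1 = 1386 + 1 = 1387. For n = 1386 = 42 · 33, we can put exactly 42 objects in every box, avoiding 43 in any single one — so 1387 is tight.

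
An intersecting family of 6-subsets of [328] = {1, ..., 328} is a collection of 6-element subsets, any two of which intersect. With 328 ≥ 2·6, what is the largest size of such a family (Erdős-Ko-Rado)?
max |F| = C(327, 5) = 30214471365

Erdős-Ko-Rado (1961): when n ≥ 2k, max |F| = C(n−1, k−1). The bound is attained by the star {A : i ∈ A} for any fixed i ∈ [n]. Here C(328−1, 6−1) = C(327, 5) = 30214471365.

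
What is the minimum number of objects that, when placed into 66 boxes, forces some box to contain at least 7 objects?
n = (7 − 1)·66 + 1 = 397

By the generalised pigeonhole principle, to guarantee some box contains ≥ r objects we need more than (r − 1) · k objects total. Threshold: n = (r − 1) · k + 1. With r = 7 and k = 66: n = 6 · 66 + 1 = 396 + 1 = 397. For n = 396 = 6 · 66, we can put exactly 6 objects in every box, avoiding 7 in any single one — so 397 is tight.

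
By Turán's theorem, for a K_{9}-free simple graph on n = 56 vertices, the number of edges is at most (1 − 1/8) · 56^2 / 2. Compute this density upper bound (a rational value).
Turán density bound = (7/8) · 56^2/2 = 1372

Turán's theorem: ex(n, K_{r+1}) is achieved by the complete r-partite Turán graph T(n, r) with parts as balanced as possible, and is at most (1 − 1/r) · n^2/2. For r = 8, n = 56: the density bound is (7/8) · 3136/2 = 1372. Since 8 ∣ 56, the Turán graph T(56, 8) has parts of equal size 7, and its edge count e(T(56, 8)) = 1372 attains the density bound exactly.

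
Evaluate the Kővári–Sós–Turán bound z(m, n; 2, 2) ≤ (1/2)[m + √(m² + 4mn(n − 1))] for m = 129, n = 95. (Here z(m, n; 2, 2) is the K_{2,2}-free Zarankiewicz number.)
z(129, 95; 2, 2) ≤ (1/2)[129 + √(129² + 4·129·95·94)] = (1/2)[129 + √4624521] = 1139.735

Kővári–Sós–Turán: let r_1, ..., r_129 be the row sums and z = Σ r_i the total number of 1s. Each pair of columns can share at most one row with both entries 1 (else a 2×2 all-ones block appears), so Σ_i C(r_i, 2) ≤ C(95, 2) = 4465. By convexity Σ_i C(r_i, 2) ≥ 129·C(z/129, 2) = z(z − 129)/(2·129), giving z² − 129z − 129·95·94 ≤ 0 and hence z ≤ (1/2)[129 + √(16641 + 4·1151970)] = (1/2)[129 + √4624521] ≈ (1/2)(129 + 2150.4699) = 1139.735.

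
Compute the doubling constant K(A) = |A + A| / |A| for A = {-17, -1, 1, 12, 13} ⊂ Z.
K = |A + A| / |A| = 15/5 = 3

Enumerate A + A = {a + b : a, b ∈ A}. With |A| = 5, there are |A|^2 = 25 ordered sum pairs; collecting distinct values, A + A = {-34, -18, -16, -5, -4, -2, 0, 2, 11, 12, 13, 14, 24, 25, 26}, so |A + A| = 15. Thus K = 15/5 = 3. For comparison, the minimum possible |A + A| over all 5-element sets is 2·5 − 1 = 9 (so min K = 9/5), attained only by arithmetic progressions.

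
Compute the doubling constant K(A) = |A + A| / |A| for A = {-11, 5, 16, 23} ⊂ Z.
K = |A + A| / |A| = 10/4 = 5/2

Enumerate A + A = {a + b : a, b ∈ A}. With |A| = 4, there are |A|^2 = 16 ordered sum pairs; collecting distinct values, A + A = {-22, -6, 5, 10, 12, 21, 28, 32, 39, 46}, so |A + A| = 10. Thus K = 10/4 = 5/2. For comparison, the minimum possible |A + A| over all 4-element sets is 2·4 − 1 = 7 (so min K = 7/4), attained only by arithmetic progressions.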